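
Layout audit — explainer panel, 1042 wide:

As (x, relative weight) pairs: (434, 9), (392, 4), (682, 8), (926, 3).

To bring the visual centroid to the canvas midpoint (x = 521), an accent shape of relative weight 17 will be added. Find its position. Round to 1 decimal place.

x ≈ 450.2

With the accent shape, Σw becomes 9 + 4 + 8 + 3 + 17 = 41.
Along x: (13708 + 17·x) / 41 = 521 (existing moment 9·434 + 4·392 + 8·682 + 3·926 = 13708) ⇒ x = (21361 − 13708) / 17 ≈ 450.18.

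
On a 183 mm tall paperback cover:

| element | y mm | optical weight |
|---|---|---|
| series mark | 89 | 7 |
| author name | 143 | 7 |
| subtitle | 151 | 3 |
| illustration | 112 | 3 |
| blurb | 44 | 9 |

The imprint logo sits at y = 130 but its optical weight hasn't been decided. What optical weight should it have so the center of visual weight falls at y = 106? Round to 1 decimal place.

Known weights sum to 7 + 7 + 3 + 3 + 9 = 29; their moment is 7·89 + 7·143 + 3·151 + 3·112 + 9·44 = 2809.
Set Σw·y/Σw = 106: (2809 + 130w) = 106·(29 + w).
Solving: w = (106·29 − 2809) / (130 − 106) = 265 / 24 ≈ 11.04.

w ≈ 11.0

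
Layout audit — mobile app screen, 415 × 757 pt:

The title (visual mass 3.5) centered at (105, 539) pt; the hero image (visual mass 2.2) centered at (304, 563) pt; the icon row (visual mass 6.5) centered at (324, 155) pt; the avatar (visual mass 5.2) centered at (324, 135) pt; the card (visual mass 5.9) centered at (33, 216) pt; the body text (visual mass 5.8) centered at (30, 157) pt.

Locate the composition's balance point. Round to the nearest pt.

Weights sum to 3.5 + 2.2 + 6.5 + 5.2 + 5.9 + 5.8 = 29.1.
Σw·x = 3.5·105 + 2.2·304 + 6.5·324 + 5.2·324 + 5.9·33 + 5.8·30 = 5195.8, so x̄ = 5195.8/29.1 ≈ 178.55.
Σw·y = 3.5·539 + 2.2·563 + 6.5·155 + 5.2·135 + 5.9·216 + 5.8·157 = 7019.6, so ȳ = 7019.6/29.1 ≈ 241.22.

(179, 241)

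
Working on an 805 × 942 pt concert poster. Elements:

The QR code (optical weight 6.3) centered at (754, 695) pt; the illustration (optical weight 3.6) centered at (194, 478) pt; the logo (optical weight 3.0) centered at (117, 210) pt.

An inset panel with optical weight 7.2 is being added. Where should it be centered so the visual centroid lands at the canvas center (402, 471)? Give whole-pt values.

(317, 380)

With the inset panel, Σw becomes 6.3 + 3.6 + 3.0 + 7.2 = 20.1.
x: target moment 20.1×402 = 8080.2; current 6.3·754 + 3.6·194 + 3.0·117 = 5799.6; the inset panel supplies 2280.6, so x = 2280.6/7.2 ≈ 316.75.
y: target moment 20.1×471 = 9467.1; current 6.3·695 + 3.6·478 + 3.0·210 = 6729.3; the inset panel supplies 2737.8, so y = 2737.8/7.2 ≈ 380.25.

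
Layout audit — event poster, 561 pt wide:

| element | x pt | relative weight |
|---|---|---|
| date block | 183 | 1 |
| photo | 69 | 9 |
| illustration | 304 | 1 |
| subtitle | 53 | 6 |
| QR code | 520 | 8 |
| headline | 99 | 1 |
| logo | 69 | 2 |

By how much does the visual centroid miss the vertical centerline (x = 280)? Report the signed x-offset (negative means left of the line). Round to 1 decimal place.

≈ -72.0 pt

Total weight = 1 + 9 + 1 + 6 + 8 + 1 + 2 = 28.
Σw·x = 1·183 + 9·69 + 1·304 + 6·53 + 8·520 + 1·99 + 2·69 = 5823, so x̄ = 5823/28 ≈ 207.96.
Offset from x = 280: 207.96 − 280 ≈ -72.04.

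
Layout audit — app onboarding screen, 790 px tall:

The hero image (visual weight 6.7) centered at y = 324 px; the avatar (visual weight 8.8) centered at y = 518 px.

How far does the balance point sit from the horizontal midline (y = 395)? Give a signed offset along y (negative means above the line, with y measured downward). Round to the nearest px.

≈ 39 px

Σw = 6.7 + 8.8 = 15.5.
Σw·y = 6.7·324 + 8.8·518 = 6729.2, so ȳ = 6729.2/15.5 ≈ 434.14.
Difference: 434.14 − 395 ≈ 39.14.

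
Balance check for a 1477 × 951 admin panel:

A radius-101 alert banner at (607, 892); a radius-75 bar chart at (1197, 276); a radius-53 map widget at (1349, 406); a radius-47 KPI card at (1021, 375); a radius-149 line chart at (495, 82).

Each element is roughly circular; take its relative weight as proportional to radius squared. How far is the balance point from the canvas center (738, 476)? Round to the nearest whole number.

≈ 147

Weights ∝ r²: alert banner 101² = 10201, bar chart 75² = 5625, map widget 53² = 2809, KPI card 47² = 2209, line chart 149² = 22201; Σw = 43045.
x: (10201·607 + 5625·1197 + 2809·1349 + 2209·1021 + 22201·495) / 43045 = 29959357 / 43045 ≈ 696.00
y: (10201·892 + 5625·276 + 2809·406 + 2209·375 + 22201·82) / 43045 = 14441103 / 43045 ≈ 335.49
Offset from (738, 476): Δx ≈ -42.00, Δy ≈ -140.51; distance = √(Δx² + Δy²) ≈ 146.65.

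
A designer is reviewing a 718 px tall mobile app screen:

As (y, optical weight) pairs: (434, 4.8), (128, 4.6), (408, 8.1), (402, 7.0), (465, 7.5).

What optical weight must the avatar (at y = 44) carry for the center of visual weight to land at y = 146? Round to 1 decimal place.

w ≈ 74.6

Known weights sum to 4.8 + 4.6 + 8.1 + 7.0 + 7.5 = 32.0; their moment is 4.8·434 + 4.6·128 + 8.1·408 + 7.0·402 + 7.5·465 = 12278.3.
Set Σw·y/Σw = 146: (12278.3 + 44w) = 146·(32.0 + w).
So w = (146·32.0 − 12278.3)/(44 − 146) = -7606.3/-102 ≈ 74.57.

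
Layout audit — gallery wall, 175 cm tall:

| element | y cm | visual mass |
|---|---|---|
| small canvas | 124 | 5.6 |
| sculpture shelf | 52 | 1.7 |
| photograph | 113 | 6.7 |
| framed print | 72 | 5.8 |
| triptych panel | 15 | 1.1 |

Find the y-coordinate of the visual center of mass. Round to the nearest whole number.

y ≈ 94

Σw = 5.6 + 1.7 + 6.7 + 5.8 + 1.1 = 20.9.
Σw·y = 5.6·124 + 1.7·52 + 6.7·113 + 5.8·72 + 1.1·15 = 1974.0, so ȳ = 1974.0/20.9 ≈ 94.45.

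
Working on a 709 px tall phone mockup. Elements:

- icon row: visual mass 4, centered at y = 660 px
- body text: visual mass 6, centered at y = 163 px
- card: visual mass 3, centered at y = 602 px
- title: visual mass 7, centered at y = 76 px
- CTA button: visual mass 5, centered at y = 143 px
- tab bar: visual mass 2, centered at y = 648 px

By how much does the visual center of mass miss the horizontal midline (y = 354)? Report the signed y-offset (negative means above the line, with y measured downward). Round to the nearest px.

Σw = 4 + 6 + 3 + 7 + 5 + 2 = 27.
y: moment 7967 / weight 27 ≈ 295.07
Difference: 295.07 − 354 ≈ -58.93.

≈ -59 px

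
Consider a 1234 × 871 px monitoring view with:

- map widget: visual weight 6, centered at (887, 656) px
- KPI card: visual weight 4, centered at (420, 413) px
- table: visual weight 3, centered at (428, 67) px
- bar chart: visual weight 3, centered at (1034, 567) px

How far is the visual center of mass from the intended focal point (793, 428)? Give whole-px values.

Total weight = 6 + 4 + 3 + 3 = 16.
Σw·x = 6·887 + 4·420 + 3·428 + 3·1034 = 11388, so x̄ = 11388/16 ≈ 711.75.
Σw·y = 6·656 + 4·413 + 3·67 + 3·567 = 7490, so ȳ = 7490/16 ≈ 468.12.
Offset from (793, 428): Δx ≈ -81.25, Δy ≈ 40.12; distance = √(Δx² + Δy²) ≈ 90.62.

≈ 91 px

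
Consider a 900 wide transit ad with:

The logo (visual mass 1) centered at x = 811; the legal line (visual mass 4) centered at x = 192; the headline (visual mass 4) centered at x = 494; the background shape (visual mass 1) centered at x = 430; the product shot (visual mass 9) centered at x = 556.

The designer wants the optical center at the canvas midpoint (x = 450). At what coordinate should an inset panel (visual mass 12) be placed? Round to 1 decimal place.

After adding the inset panel, total weight = 1 + 4 + 4 + 1 + 9 + 12 = 31.
Along x: (8989 + 12·x) / 31 = 450 (existing moment 1·811 + 4·192 + 4·494 + 1·430 + 9·556 = 8989) ⇒ x = (13950 − 8989) / 12 ≈ 413.42.

x ≈ 413.4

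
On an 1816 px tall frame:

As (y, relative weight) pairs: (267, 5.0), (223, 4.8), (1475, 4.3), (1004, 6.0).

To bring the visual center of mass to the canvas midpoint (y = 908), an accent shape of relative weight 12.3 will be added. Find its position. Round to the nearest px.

After adding the accent shape, total weight = 5.0 + 4.8 + 4.3 + 6.0 + 12.3 = 32.4.
Along y: (14771.9 + 12.3·y) / 32.4 = 908 (existing moment 5.0·267 + 4.8·223 + 4.3·1475 + 6.0·1004 = 14771.9) ⇒ y = (29419.2 − 14771.9) / 12.3 ≈ 1190.84.

y ≈ 1191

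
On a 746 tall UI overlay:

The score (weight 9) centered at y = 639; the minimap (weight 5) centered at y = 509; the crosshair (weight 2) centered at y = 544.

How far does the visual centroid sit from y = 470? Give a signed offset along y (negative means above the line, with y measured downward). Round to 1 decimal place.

≈ 116.5

Weights sum to 9 + 5 + 2 = 16.
y-moment: 9·639 + 5·509 + 2·544 = 9384; centroid 9384/16 ≈ 586.50.
Against y = 470, that's 586.50 − 470 = 116.50.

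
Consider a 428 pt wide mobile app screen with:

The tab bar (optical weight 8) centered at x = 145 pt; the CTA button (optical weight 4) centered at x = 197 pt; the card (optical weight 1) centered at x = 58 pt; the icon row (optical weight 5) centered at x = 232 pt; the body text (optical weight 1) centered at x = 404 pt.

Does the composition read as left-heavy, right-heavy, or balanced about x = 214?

Weights sum to 8 + 4 + 1 + 5 + 1 = 19.
x: (8·145 + 4·197 + 1·58 + 5·232 + 1·404) / 19 = 3570 / 19 ≈ 187.89
187.9 lies left of the midline 214, so the layout is left-heavy.

left-heavy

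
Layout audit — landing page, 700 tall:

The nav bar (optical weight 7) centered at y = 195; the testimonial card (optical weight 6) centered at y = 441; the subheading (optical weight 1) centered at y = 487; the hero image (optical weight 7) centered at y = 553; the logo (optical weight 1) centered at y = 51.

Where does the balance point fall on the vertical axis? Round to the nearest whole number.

y ≈ 383

Σw = 7 + 6 + 1 + 7 + 1 = 22.
Σw·y = 7·195 + 6·441 + 1·487 + 7·553 + 1·51 = 8420, so ȳ = 8420/22 ≈ 382.73.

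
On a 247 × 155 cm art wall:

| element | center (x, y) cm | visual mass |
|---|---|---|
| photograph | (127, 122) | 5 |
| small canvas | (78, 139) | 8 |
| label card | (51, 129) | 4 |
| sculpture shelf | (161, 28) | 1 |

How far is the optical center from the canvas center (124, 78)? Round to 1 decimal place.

Weights sum to 5 + 8 + 4 + 1 = 18.
x-moment: 5·127 + 8·78 + 4·51 + 1·161 = 1624; centroid 1624/18 ≈ 90.22.
y-moment: 5·122 + 8·139 + 4·129 + 1·28 = 2266; centroid 2266/18 ≈ 125.89.
Offset from (124, 78): Δx ≈ -33.78, Δy ≈ 47.89; distance = √(Δx² + Δy²) ≈ 58.60.

≈ 58.6 cm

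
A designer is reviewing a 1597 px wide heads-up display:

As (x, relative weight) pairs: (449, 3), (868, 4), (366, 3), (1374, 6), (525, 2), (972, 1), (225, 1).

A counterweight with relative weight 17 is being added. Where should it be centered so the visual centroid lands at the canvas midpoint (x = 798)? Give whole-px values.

New total weight: (3 + 4 + 3 + 6 + 2 + 1 + 1) + 17 = 37.
x: target moment 37×798 = 29526; current 3·449 + 4·868 + 3·366 + 6·1374 + 2·525 + 1·972 + 1·225 = 16408; the counterweight supplies 13118, so x = 13118/17 ≈ 771.65.

x ≈ 772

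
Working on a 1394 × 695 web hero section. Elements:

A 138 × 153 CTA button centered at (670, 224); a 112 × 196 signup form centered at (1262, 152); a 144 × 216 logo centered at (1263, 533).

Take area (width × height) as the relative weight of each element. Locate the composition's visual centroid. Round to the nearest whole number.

Areas → weights: CTA button 138·153 = 21114, signup form 112·196 = 21952, logo 144·216 = 31104; Σw = 74170.
x: (21114·670 + 21952·1262 + 31104·1263) / 74170 = 81134156 / 74170 ≈ 1093.89
y: (21114·224 + 21952·152 + 31104·533) / 74170 = 24644672 / 74170 ≈ 332.27

(1094, 332)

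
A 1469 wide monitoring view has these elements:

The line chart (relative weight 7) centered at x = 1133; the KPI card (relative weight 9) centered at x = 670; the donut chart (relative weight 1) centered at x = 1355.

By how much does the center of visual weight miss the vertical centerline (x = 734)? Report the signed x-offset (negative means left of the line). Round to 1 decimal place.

Weights sum to 7 + 9 + 1 = 17.
Σw·x = 7·1133 + 9·670 + 1·1355 = 15316, so x̄ = 15316/17 ≈ 900.94.
Against x = 734, that's 900.94 − 734 = 166.94.

≈ 166.9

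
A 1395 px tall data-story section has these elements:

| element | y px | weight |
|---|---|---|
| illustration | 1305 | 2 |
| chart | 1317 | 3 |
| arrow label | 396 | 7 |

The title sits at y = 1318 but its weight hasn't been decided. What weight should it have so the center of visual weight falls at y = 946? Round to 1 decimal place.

w ≈ 5.4

Fixed elements: Σw = 2 + 3 + 7 = 12, Σw·y = 2·1305 + 3·1317 + 7·396 = 9333.
For the centroid to hit 946: (9333 + w·1318) / (12 + w) = 946.
So w = (946·12 − 9333)/(1318 − 946) = 2019/372 ≈ 5.43.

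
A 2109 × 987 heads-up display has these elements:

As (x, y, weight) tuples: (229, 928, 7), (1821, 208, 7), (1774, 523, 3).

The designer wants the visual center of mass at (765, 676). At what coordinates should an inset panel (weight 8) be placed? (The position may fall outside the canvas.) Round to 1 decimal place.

(-68.4, 922.4)

New total weight: (7 + 7 + 3) + 8 = 25.
x: target moment 25×765 = 19125; current 7·229 + 7·1821 + 3·1774 = 19672; the inset panel supplies -547, so x = -547/8 ≈ -68.38.
y: target moment 25×676 = 16900; current 7·928 + 7·208 + 3·523 = 9521; the inset panel supplies 7379, so y = 7379/8 ≈ 922.38.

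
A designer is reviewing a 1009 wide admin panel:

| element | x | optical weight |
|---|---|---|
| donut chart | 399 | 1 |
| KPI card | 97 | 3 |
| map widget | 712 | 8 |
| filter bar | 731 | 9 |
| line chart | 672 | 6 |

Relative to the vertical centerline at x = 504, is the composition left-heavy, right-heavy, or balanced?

Weights sum to 1 + 3 + 8 + 9 + 6 = 27.
x-moment: 1·399 + 3·97 + 8·712 + 9·731 + 6·672 = 16997; centroid 16997/27 ≈ 629.52.
629.5 lies right of the midline 504, so the layout is right-heavy.

right-heavy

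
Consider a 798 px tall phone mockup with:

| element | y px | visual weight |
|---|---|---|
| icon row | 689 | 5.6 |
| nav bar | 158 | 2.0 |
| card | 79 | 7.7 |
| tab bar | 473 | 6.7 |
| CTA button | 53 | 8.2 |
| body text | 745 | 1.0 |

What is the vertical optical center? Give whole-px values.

Σw = 5.6 + 2.0 + 7.7 + 6.7 + 8.2 + 1.0 = 31.2.
y-moment: 5.6·689 + 2.0·158 + 7.7·79 + 6.7·473 + 8.2·53 + 1.0·745 = 9131.4; centroid 9131.4/31.2 ≈ 292.67.

y ≈ 293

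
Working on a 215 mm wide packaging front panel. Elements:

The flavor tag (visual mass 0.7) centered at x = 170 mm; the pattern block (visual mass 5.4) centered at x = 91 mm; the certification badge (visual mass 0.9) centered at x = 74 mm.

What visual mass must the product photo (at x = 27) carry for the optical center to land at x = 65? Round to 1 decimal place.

Existing Σw = 7.0 (0.7 + 5.4 + 0.9); existing moment 0.7·170 + 5.4·91 + 0.9·74 = 677.0.
For the centroid to hit 65: (677.0 + w·27) / (7.0 + w) = 65.
Rearranging, w·(27 − 65) = 65·7.0 − 677.0 = -222.0, so w ≈ -222.0/-38 = 5.84.

w ≈ 5.8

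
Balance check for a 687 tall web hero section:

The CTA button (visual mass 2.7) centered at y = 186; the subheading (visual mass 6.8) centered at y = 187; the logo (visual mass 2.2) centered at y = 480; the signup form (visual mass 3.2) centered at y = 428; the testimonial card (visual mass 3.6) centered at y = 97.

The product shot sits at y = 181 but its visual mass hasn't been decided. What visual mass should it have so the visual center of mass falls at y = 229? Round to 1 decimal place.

w ≈ 6.5

Known weights sum to 2.7 + 6.8 + 2.2 + 3.2 + 3.6 = 18.5; their moment is 2.7·186 + 6.8·187 + 2.2·480 + 3.2·428 + 3.6·97 = 4548.6.
Set Σw·y/Σw = 229: (4548.6 + 181w) = 229·(18.5 + w).
Rearranging, w·(181 − 229) = 229·18.5 − 4548.6 = -312.1, so w ≈ -312.1/-48 = 6.50.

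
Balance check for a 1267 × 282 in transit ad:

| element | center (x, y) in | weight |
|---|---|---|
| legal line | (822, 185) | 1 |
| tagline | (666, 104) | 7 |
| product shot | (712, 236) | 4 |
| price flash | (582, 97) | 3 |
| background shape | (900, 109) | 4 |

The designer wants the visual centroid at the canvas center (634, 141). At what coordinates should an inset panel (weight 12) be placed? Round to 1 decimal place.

After adding the inset panel, total weight = 1 + 7 + 4 + 3 + 4 + 12 = 31.
x: need Σw·x = 31·634 = 19654. Existing = 1·822 + 7·666 + 4·712 + 3·582 + 4·900 = 13678. Remainder 5976 / 12 ≈ 498.00.
y: need Σw·y = 31·141 = 4371. Existing = 1·185 + 7·104 + 4·236 + 3·97 + 4·109 = 2584. Remainder 1787 / 12 ≈ 148.92.

(498.0, 148.9)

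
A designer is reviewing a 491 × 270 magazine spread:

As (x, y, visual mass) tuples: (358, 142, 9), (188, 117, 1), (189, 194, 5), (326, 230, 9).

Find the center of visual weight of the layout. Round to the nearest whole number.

(304, 185)

Weights sum to 9 + 1 + 5 + 9 = 24.
x: (9·358 + 1·188 + 5·189 + 9·326) / 24 = 7289 / 24 ≈ 303.71
y: (9·142 + 1·117 + 5·194 + 9·230) / 24 = 4435 / 24 ≈ 184.79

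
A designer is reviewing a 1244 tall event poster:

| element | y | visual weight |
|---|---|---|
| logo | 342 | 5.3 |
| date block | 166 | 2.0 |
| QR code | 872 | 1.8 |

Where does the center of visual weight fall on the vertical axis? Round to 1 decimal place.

y ≈ 408.2

Total weight = 5.3 + 2.0 + 1.8 = 9.1.
Σw·y = 5.3·342 + 2.0·166 + 1.8·872 = 3714.2, so ȳ = 3714.2/9.1 ≈ 408.15.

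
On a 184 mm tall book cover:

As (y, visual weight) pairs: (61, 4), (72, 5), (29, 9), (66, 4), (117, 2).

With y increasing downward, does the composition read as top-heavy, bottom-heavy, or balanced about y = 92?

Σw = 4 + 5 + 9 + 4 + 2 = 24.
y-moment: 4·61 + 5·72 + 9·29 + 4·66 + 2·117 = 1363; centroid 1363/24 ≈ 56.79.
Since 56.8 is above (smaller y than) 92, the composition reads top-heavy.

top-heavy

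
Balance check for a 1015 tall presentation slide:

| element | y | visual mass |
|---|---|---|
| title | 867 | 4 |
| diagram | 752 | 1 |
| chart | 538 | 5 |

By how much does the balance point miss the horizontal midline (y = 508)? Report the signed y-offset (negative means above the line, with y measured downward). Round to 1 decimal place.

Σw = 4 + 1 + 5 = 10.
Σw·y = 4·867 + 1·752 + 5·538 = 6910, so ȳ = 6910/10 ≈ 691.00.
Offset from y = 508: 691.00 − 508 ≈ 183.00.

≈ 183.0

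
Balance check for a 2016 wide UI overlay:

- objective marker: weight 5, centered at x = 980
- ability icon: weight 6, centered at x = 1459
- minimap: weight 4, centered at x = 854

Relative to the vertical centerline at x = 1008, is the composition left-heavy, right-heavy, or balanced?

Weights sum to 5 + 6 + 4 = 15.
Σw·x = 5·980 + 6·1459 + 4·854 = 17070, so x̄ = 17070/15 ≈ 1138.00.
Since 1138.0 is right of 1008, the composition reads right-heavy.

right-heavy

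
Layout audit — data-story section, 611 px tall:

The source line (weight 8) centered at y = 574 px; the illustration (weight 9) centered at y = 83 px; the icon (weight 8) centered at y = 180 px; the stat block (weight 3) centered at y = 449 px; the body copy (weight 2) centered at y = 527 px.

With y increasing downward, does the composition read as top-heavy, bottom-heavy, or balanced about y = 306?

balanced

Σw = 8 + 9 + 8 + 3 + 2 = 30.
Σw·y = 8·574 + 9·83 + 8·180 + 3·449 + 2·527 = 9180, so ȳ = 9180/30 ≈ 306.00.
That equals the midline 306 — balanced.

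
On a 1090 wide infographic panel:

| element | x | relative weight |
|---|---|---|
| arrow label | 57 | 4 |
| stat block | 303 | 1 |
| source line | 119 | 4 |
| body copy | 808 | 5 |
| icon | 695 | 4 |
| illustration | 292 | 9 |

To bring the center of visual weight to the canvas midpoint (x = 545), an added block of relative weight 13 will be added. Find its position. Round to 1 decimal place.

x ≈ 872.7

After adding the added block, total weight = 4 + 1 + 4 + 5 + 4 + 9 + 13 = 40.
x: need Σw·x = 40·545 = 21800. Existing = 4·57 + 1·303 + 4·119 + 5·808 + 4·695 + 9·292 = 10455. Remainder 11345 / 13 ≈ 872.69.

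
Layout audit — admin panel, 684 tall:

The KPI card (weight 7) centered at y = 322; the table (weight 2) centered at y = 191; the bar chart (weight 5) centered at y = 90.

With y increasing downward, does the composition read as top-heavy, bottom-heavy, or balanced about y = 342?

top-heavy

Weights sum to 7 + 2 + 5 = 14.
Σw·y = 7·322 + 2·191 + 5·90 = 3086, so ȳ = 3086/14 ≈ 220.43.
220.4 vs midline 342 → top-heavy.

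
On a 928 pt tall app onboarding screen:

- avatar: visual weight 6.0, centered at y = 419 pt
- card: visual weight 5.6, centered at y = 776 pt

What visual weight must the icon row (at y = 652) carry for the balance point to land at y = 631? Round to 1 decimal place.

Fixed elements: Σw = 6.0 + 5.6 = 11.6, Σw·y = 6.0·419 + 5.6·776 = 6859.6.
Balance at y = 631 requires (6859.6 + w·652) / (11.6 + w) = 631.
Solving: w = (631·11.6 − 6859.6) / (652 − 631) = 460.0 / 21 ≈ 21.90.

w ≈ 21.9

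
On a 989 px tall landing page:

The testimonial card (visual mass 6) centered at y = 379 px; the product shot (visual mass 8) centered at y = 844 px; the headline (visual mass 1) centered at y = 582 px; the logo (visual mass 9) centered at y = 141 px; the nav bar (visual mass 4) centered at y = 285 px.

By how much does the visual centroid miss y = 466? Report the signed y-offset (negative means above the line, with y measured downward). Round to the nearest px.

≈ -37 px

Σw = 6 + 8 + 1 + 9 + 4 = 28.
y: (6·379 + 8·844 + 1·582 + 9·141 + 4·285) / 28 = 12017 / 28 ≈ 429.18
Against y = 466, that's 429.18 − 466 = -36.82.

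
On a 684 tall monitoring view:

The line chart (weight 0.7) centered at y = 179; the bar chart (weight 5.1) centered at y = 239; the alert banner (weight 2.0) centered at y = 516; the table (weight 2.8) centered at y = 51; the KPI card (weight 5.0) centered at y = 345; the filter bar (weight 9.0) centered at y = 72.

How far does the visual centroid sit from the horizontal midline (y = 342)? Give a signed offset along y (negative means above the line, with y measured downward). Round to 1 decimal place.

≈ -143.1

Weights sum to 0.7 + 5.1 + 2.0 + 2.8 + 5.0 + 9.0 = 24.6.
y-moment: 0.7·179 + 5.1·239 + 2.0·516 + 2.8·51 + 5.0·345 + 9.0·72 = 4892.0; centroid 4892.0/24.6 ≈ 198.86.
Against y = 342, that's 198.86 − 342 = -143.14.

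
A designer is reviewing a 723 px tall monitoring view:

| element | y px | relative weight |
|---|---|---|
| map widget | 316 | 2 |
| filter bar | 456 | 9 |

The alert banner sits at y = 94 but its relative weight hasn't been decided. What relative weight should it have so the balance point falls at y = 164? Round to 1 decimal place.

Existing Σw = 11 (2 + 9); existing moment 2·316 + 9·456 = 4736.
Set Σw·y/Σw = 164: (4736 + 94w) = 164·(11 + w).
So w = (164·11 − 4736)/(94 − 164) = -2932/-70 ≈ 41.89.

w ≈ 41.9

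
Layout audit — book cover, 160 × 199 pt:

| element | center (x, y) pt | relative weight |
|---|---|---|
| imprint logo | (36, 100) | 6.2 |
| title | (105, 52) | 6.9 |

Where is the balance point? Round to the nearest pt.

(72, 75)

Weights sum to 6.2 + 6.9 = 13.1.
Σw·x = 6.2·36 + 6.9·105 = 947.7, so x̄ = 947.7/13.1 ≈ 72.34.
Σw·y = 6.2·100 + 6.9·52 = 978.8, so ȳ = 978.8/13.1 ≈ 74.72.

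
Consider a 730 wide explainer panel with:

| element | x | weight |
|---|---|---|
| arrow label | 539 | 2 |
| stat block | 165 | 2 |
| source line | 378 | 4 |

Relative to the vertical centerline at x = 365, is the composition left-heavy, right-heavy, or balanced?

balanced

Weights sum to 2 + 2 + 4 = 8.
x: (2·539 + 2·165 + 4·378) / 8 = 2920 / 8 ≈ 365.00
That equals the midline 365 — balanced.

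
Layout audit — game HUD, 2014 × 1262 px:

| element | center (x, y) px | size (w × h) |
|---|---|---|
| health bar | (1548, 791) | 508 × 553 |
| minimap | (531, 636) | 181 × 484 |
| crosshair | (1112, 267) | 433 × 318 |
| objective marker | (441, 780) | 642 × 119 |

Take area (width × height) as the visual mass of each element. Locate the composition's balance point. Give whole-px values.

Areas → weights: health bar 508·553 = 280924, minimap 181·484 = 87604, crosshair 433·318 = 137694, objective marker 642·119 = 76398; Σw = 582620.
Σw·x = 280924·1548 + 87604·531 + 137694·1112 + 76398·441 = 668195322, so x̄ = 668195322/582620 ≈ 1146.88.
Σw·y = 280924·791 + 87604·636 + 137694·267 + 76398·780 = 374281766, so ȳ = 374281766/582620 ≈ 642.41.

(1147, 642)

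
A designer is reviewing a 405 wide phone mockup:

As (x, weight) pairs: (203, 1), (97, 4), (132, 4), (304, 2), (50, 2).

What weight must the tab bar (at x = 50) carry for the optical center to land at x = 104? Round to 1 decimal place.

Existing Σw = 13 (1 + 4 + 4 + 2 + 2); existing moment 1·203 + 4·97 + 4·132 + 2·304 + 2·50 = 1827.
For the centroid to hit 104: (1827 + w·50) / (13 + w) = 104.
Rearranging, w·(50 − 104) = 104·13 − 1827 = -475, so w ≈ -475/-54 = 8.80.

w ≈ 8.8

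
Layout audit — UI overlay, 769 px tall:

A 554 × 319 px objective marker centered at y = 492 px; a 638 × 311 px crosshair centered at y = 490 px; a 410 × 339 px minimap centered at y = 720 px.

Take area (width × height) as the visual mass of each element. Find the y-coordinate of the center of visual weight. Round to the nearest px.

y ≈ 553

Areas: objective marker 554·319 = 176726, crosshair 638·311 = 198418, minimap 410·339 = 138990. Total weight = 514134.
Σw·y = 176726·492 + 198418·490 + 138990·720 = 284246812, so ȳ = 284246812/514134 ≈ 552.87.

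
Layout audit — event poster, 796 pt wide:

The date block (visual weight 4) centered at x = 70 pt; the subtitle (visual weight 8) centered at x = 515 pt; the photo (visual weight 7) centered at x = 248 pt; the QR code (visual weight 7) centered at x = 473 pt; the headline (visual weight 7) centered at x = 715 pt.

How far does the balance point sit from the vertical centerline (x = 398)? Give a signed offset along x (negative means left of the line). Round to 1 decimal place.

≈ 39.9 pt

Total weight = 4 + 8 + 7 + 7 + 7 = 33.
x: (4·70 + 8·515 + 7·248 + 7·473 + 7·715) / 33 = 14452 / 33 ≈ 437.94
Against x = 398, that's 437.94 − 398 = 39.94.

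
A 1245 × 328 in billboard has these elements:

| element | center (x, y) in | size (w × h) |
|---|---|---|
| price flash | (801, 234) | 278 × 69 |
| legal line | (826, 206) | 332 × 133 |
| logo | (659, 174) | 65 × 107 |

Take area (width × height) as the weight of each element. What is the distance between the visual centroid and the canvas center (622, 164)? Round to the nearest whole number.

Areas → weights: price flash 278·69 = 19182, legal line 332·133 = 44156, logo 65·107 = 6955; Σw = 70293.
x-moment: 19182·801 + 44156·826 + 6955·659 = 56420983; centroid 56420983/70293 ≈ 802.65.
y-moment: 19182·234 + 44156·206 + 6955·174 = 14794894; centroid 14794894/70293 ≈ 210.47.
Offset from (622, 164): Δx ≈ 180.65, Δy ≈ 46.47; distance = √(Δx² + Δy²) ≈ 186.54.

≈ 187 in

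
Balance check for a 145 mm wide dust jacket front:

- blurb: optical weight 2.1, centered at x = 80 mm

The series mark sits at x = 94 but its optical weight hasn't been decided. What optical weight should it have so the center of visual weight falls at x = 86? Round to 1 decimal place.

The single fixed element contributes weight 2.1, moment 2.1·80 = 168.0.
For the centroid to hit 86: (168.0 + w·94) / (2.1 + w) = 86.
So w = (86·2.1 − 168.0)/(94 − 86) = 12.6/8 ≈ 1.58.

w ≈ 1.6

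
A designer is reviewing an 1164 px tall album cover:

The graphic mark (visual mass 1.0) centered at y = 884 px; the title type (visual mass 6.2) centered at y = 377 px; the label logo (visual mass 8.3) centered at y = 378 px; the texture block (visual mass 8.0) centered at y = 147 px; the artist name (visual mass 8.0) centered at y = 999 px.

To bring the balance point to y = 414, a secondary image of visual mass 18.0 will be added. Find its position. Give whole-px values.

y ≈ 276

After adding the secondary image, total weight = 1.0 + 6.2 + 8.3 + 8.0 + 8.0 + 18.0 = 49.5.
y: target moment 49.5×414 = 20493.0; current 1.0·884 + 6.2·377 + 8.3·378 + 8.0·147 + 8.0·999 = 15526.8; the secondary image supplies 4966.2, so y = 4966.2/18.0 ≈ 275.90.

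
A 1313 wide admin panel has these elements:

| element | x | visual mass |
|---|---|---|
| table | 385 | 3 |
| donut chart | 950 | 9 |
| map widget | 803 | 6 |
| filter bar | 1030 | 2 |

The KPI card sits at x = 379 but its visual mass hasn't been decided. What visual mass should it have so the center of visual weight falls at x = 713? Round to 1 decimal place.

w ≈ 7.0

Fixed elements: Σw = 3 + 9 + 6 + 2 = 20, Σw·x = 3·385 + 9·950 + 6·803 + 2·1030 = 16583.
Set Σw·x/Σw = 713: (16583 + 379w) = 713·(20 + w).
Rearranging, w·(379 − 713) = 713·20 − 16583 = -2323, so w ≈ -2323/-334 = 6.96.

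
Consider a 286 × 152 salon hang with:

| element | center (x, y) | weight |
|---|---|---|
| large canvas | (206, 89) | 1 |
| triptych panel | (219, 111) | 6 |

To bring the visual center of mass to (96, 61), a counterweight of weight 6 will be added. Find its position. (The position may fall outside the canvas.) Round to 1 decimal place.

(-45.3, 6.3)

After adding the counterweight, total weight = 1 + 6 + 6 = 13.
Along x: (1520 + 6·x) / 13 = 96 (existing moment 1·206 + 6·219 = 1520) ⇒ x = (1248 − 1520) / 6 ≈ -45.33.
Along y: (755 + 6·y) / 13 = 61 (existing moment 1·89 + 6·111 = 755) ⇒ y = (793 − 755) / 6 ≈ 6.33.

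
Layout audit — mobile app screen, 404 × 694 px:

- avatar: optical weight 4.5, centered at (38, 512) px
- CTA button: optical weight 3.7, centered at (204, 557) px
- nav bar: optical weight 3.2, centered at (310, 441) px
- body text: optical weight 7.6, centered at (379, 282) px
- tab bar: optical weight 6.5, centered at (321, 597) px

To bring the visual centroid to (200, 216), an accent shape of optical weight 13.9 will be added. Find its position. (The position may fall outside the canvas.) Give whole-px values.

(72, -237)

With the accent shape, Σw becomes 4.5 + 3.7 + 3.2 + 7.6 + 6.5 + 13.9 = 39.4.
x: need Σw·x = 39.4·200 = 7880.0. Existing = 4.5·38 + 3.7·204 + 3.2·310 + 7.6·379 + 6.5·321 = 6884.7. Remainder 995.3 / 13.9 ≈ 71.60.
y: need Σw·y = 39.4·216 = 8510.4. Existing = 4.5·512 + 3.7·557 + 3.2·441 + 7.6·282 + 6.5·597 = 11799.8. Remainder -3289.4 / 13.9 ≈ -236.65.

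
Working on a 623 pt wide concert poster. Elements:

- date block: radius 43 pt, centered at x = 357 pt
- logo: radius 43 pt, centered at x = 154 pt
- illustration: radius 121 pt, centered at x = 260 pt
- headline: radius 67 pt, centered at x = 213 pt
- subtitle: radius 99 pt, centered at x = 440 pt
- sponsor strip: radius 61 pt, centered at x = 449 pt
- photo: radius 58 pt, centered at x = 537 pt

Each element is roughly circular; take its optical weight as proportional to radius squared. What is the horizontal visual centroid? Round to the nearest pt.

x ≈ 340

Weights ∝ r²: date block 43² = 1849, logo 43² = 1849, illustration 121² = 14641, headline 67² = 4489, subtitle 99² = 9801, sponsor strip 61² = 3721, photo 58² = 3364; Σw = 39714.
Σw·x = 13497293; x̄ = 13497293/39714 ≈ 339.86.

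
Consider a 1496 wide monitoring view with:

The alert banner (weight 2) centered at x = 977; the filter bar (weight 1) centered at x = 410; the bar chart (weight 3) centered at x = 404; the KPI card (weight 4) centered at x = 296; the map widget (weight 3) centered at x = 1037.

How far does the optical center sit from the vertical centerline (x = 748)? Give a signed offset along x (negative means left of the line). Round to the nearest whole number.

Total weight = 2 + 1 + 3 + 4 + 3 = 13.
Σw·x = 2·977 + 1·410 + 3·404 + 4·296 + 3·1037 = 7871, so x̄ = 7871/13 ≈ 605.46.
Offset from x = 748: 605.46 − 748 ≈ -142.54.

≈ -143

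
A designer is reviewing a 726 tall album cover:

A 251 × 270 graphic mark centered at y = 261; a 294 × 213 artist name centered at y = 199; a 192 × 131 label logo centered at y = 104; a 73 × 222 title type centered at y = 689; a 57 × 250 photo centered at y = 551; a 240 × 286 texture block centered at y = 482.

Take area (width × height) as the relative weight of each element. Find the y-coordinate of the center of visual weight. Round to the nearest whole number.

y ≈ 333

Areas → weights: graphic mark 251·270 = 67770, artist name 294·213 = 62622, label logo 192·131 = 25152, title type 73·222 = 16206, photo 57·250 = 14250, texture block 240·286 = 68640; Σw = 254640.
Σw·y = 67770·261 + 62622·199 + 25152·104 + 16206·689 + 14250·551 + 68640·482 = 84867720, so ȳ = 84867720/254640 ≈ 333.29.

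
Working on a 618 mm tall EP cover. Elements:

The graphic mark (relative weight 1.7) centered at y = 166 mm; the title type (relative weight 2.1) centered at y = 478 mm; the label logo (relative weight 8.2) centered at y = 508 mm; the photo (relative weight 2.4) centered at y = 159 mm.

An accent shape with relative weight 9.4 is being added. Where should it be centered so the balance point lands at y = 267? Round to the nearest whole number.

With the accent shape, Σw becomes 1.7 + 2.1 + 8.2 + 2.4 + 9.4 = 23.8.
Along y: (5833.2 + 9.4·y) / 23.8 = 267 (existing moment 1.7·166 + 2.1·478 + 8.2·508 + 2.4·159 = 5833.2) ⇒ y = (6354.6 − 5833.2) / 9.4 ≈ 55.47.

y ≈ 55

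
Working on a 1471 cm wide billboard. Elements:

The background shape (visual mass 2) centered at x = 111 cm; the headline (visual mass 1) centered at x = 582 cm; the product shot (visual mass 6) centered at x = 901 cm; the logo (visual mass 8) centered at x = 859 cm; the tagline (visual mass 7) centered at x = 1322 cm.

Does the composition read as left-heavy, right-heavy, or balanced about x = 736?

Σw = 2 + 1 + 6 + 8 + 7 = 24.
x-moment: 2·111 + 1·582 + 6·901 + 8·859 + 7·1322 = 22336; centroid 22336/24 ≈ 930.67.
930.7 vs midline 736 → right-heavy.

right-heavy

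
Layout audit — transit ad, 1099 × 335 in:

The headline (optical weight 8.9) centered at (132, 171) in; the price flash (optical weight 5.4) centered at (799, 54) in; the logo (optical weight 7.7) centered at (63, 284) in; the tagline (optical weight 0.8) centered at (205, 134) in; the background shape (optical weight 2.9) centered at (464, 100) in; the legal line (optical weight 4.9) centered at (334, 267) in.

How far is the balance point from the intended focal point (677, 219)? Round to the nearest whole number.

Total weight = 8.9 + 5.4 + 7.7 + 0.8 + 2.9 + 4.9 = 30.6.
Σw·x = 9120.7; x̄ = 9120.7/30.6 ≈ 298.06.
y: moment 5705.8 / weight 30.6 ≈ 186.46
From (677, 219): dx = -378.94, dy = -32.54, so the distance is √(dx²+dy²) ≈ 380.33.

≈ 380 in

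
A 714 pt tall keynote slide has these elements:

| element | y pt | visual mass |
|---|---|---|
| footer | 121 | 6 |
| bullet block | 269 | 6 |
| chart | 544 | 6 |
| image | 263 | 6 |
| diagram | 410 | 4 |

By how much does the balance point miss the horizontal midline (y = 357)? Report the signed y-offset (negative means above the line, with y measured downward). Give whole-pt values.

≈ -42 pt

Σw = 6 + 6 + 6 + 6 + 4 = 28.
y-moment: 6·121 + 6·269 + 6·544 + 6·263 + 4·410 = 8822; centroid 8822/28 ≈ 315.07.
Against y = 357, that's 315.07 − 357 = -41.93.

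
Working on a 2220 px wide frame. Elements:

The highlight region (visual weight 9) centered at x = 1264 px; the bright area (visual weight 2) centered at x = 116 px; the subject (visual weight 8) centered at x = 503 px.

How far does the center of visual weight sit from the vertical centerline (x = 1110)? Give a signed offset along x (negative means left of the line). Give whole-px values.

Σw = 9 + 2 + 8 = 19.
x: (9·1264 + 2·116 + 8·503) / 19 = 15632 / 19 ≈ 822.74
Offset from x = 1110: 822.74 − 1110 ≈ -287.26.

≈ -287 px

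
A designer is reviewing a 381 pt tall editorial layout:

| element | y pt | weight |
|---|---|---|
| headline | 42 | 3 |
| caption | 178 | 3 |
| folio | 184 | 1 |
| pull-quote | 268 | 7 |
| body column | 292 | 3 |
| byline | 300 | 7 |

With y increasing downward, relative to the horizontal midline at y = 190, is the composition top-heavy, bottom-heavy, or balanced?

Σw = 3 + 3 + 1 + 7 + 3 + 7 = 24.
y: (3·42 + 3·178 + 1·184 + 7·268 + 3·292 + 7·300) / 24 = 5696 / 24 ≈ 237.33
237.3 vs midline 190 → bottom-heavy.

bottom-heavy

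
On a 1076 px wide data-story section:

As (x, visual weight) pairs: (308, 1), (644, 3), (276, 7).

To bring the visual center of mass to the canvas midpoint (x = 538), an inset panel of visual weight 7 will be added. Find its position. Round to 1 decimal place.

x ≈ 787.4

After adding the inset panel, total weight = 1 + 3 + 7 + 7 = 18.
x: need Σw·x = 18·538 = 9684. Existing = 1·308 + 3·644 + 7·276 = 4172. Remainder 5512 / 7 ≈ 787.43.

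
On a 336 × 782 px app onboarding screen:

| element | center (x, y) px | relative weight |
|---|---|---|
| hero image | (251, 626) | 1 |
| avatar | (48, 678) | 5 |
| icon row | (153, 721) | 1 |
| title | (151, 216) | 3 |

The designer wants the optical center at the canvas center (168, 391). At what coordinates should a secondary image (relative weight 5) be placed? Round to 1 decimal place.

(284.6, 96.0)

With the secondary image, Σw becomes 1 + 5 + 1 + 3 + 5 = 15.
x: target moment 15×168 = 2520; current 1·251 + 5·48 + 1·153 + 3·151 = 1097; the secondary image supplies 1423, so x = 1423/5 ≈ 284.60.
y: target moment 15×391 = 5865; current 1·626 + 5·678 + 1·721 + 3·216 = 5385; the secondary image supplies 480, so y = 480/5 ≈ 96.00.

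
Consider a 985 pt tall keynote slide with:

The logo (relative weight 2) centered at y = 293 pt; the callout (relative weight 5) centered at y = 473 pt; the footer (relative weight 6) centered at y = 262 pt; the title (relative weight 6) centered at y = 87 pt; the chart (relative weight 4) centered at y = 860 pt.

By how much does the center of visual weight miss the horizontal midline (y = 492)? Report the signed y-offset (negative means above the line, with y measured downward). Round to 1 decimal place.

Weights sum to 2 + 5 + 6 + 6 + 4 = 23.
y-moment: 2·293 + 5·473 + 6·262 + 6·87 + 4·860 = 8485; centroid 8485/23 ≈ 368.91.
Offset from y = 492: 368.91 − 492 ≈ -123.09.

≈ -123.1 pt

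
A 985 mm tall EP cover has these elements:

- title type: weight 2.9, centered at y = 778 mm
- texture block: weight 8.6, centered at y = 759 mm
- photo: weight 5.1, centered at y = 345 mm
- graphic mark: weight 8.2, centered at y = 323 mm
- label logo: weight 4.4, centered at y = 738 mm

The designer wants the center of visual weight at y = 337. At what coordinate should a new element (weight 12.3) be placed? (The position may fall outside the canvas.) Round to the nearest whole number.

After adding the new element, total weight = 2.9 + 8.6 + 5.1 + 8.2 + 4.4 + 12.3 = 41.5.
Along y: (16438.9 + 12.3·y) / 41.5 = 337 (existing moment 2.9·778 + 8.6·759 + 5.1·345 + 8.2·323 + 4.4·738 = 16438.9) ⇒ y = (13985.5 − 16438.9) / 12.3 ≈ -199.46.

y ≈ -199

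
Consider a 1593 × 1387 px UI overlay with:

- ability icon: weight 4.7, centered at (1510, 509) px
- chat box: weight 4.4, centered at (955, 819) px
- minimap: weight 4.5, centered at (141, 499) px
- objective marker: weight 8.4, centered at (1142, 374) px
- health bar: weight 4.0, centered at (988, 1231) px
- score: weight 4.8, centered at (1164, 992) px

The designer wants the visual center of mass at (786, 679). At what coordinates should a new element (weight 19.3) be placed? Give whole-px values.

After adding the new element, total weight = 4.7 + 4.4 + 4.5 + 8.4 + 4.0 + 4.8 + 19.3 = 50.1.
x: target moment 50.1×786 = 39378.6; current 4.7·1510 + 4.4·955 + 4.5·141 + 8.4·1142 + 4.0·988 + 4.8·1164 = 31065.5; the new element supplies 8313.1, so x = 8313.1/19.3 ≈ 430.73.
y: target moment 50.1×679 = 34017.9; current 4.7·509 + 4.4·819 + 4.5·499 + 8.4·374 + 4.0·1231 + 4.8·992 = 21068.6; the new element supplies 12949.3, so y = 12949.3/19.3 ≈ 670.95.

(431, 671)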